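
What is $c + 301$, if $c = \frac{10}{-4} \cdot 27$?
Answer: $\frac{467}{2} \approx 233.5$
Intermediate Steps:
$c = - \frac{135}{2}$ ($c = 10 \left(- \frac{1}{4}\right) 27 = \left(- \frac{5}{2}\right) 27 = - \frac{135}{2} \approx -67.5$)
$c + 301 = - \frac{135}{2} + 301 = \frac{467}{2}$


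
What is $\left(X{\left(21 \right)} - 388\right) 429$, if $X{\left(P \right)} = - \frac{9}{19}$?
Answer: $- \frac{3166449}{19} \approx -1.6666 \cdot 10^{5}$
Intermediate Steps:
$X{\left(P \right)} = - \frac{9}{19}$ ($X{\left(P \right)} = \left(-9\right) \frac{1}{19} = - \frac{9}{19}$)
$\left(X{\left(21 \right)} - 388\right) 429 = \left(- \frac{9}{19} - 388\right) 429 = \left(- \frac{7381}{19}\right) 429 = - \frac{3166449}{19}$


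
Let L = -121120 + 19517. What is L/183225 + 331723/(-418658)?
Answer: -103316855449/76708612050 ≈ -1.3469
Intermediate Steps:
L = -101603
L/183225 + 331723/(-418658) = -101603/183225 + 331723/(-418658) = -101603*1/183225 + 331723*(-1/418658) = -101603/183225 - 331723/418658 = -103316855449/76708612050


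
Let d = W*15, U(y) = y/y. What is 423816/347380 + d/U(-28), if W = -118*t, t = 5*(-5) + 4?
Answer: 3228134604/86845 ≈ 37171.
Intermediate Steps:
U(y) = 1
t = -21 (t = -25 + 4 = -21)
W = 2478 (W = -118*(-21) = 2478)
d = 37170 (d = 2478*15 = 37170)
423816/347380 + d/U(-28) = 423816/347380 + 37170/1 = 423816*(1/347380) + 37170*1 = 105954/86845 + 37170 = 3228134604/86845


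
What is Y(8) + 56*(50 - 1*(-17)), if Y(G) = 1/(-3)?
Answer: 11255/3 ≈ 3751.7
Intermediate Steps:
Y(G) = -⅓
Y(8) + 56*(50 - 1*(-17)) = -⅓ + 56*(50 - 1*(-17)) = -⅓ + 56*(50 + 17) = -⅓ + 56*67 = -⅓ + 3752 = 11255/3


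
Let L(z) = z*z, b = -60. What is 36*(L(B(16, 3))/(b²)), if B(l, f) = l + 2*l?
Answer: 576/25 ≈ 23.040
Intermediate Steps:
B(l, f) = 3*l
L(z) = z²
36*(L(B(16, 3))/(b²)) = 36*((3*16)²/((-60)²)) = 36*(48²/3600) = 36*(2304*(1/3600)) = 36*(16/25) = 576/25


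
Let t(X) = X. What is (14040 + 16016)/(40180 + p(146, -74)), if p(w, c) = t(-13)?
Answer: 30056/40167 ≈ 0.74828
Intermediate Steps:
p(w, c) = -13
(14040 + 16016)/(40180 + p(146, -74)) = (14040 + 16016)/(40180 - 13) = 30056/40167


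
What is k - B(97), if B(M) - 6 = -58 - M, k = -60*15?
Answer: -751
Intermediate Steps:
k = -900 (k = -30*30 = -900)
B(M) = -52 - M (B(M) = 6 + (-58 - M) = -52 - M)
k - B(97) = -900 - (-52 - 1*97) = -900 - (-52 - 97) = -900 - 1*(-149) = -900 + 149 = -751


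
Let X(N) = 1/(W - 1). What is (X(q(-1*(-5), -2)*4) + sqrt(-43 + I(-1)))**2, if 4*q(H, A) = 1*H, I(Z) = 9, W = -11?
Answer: (1 - 12*I*sqrt(34))**2/144 ≈ -33.993 - 0.97183*I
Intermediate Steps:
q(H, A) = H/4 (q(H, A) = (1*H)/4 = H/4)
X(N) = -1/12 (X(N) = 1/(-11 - 1) = 1/(-12) = -1/12)
(X(q(-1*(-5), -2)*4) + sqrt(-43 + I(-1)))**2 = (-1/12 + sqrt(-43 + 9))**2 = (-1/12 + sqrt(-34))**2 = (-1/12 + I*sqrt(34))**2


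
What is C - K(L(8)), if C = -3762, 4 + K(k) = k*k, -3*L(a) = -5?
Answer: -33847/9 ≈ -3760.8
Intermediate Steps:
L(a) = 5/3 (L(a) = -⅓*(-5) = 5/3)
K(k) = -4 + k² (K(k) = -4 + k*k = -4 + k²)
C - K(L(8)) = -3762 - (-4 + (5/3)²) = -3762 - (-4 + 25/9) = -3762 - 1*(-11/9) = -3762 + 11/9 = -33847/9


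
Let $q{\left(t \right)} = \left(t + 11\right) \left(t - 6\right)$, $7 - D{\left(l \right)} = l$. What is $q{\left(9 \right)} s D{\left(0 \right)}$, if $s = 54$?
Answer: $22680$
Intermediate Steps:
$D{\left(l \right)} = 7 - l$
$q{\left(t \right)} = \left(-6 + t\right) \left(11 + t\right)$ ($q{\left(t \right)} = \left(11 + t\right) \left(-6 + t\right) = \left(-6 + t\right) \left(11 + t\right)$)
$q{\left(9 \right)} s D{\left(0 \right)} = \left(-66 + 9^{2} + 5 \cdot 9\right) 54 \left(7 - 0\right) = \left(-66 + 81 + 45\right) 54 \left(7 + 0\right) = 60 \cdot 54 \cdot 7 = 3240 \cdot 7 = 22680$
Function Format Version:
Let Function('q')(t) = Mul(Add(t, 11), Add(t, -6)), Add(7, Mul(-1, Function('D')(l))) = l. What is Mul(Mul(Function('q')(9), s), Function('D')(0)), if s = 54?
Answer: 22680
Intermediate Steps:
Function('D')(l) = Add(7, Mul(-1, l))
Function('q')(t) = Mul(Add(-6, t), Add(11, t)) (Function('q')(t) = Mul(Add(11, t), Add(-6, t)) = Mul(Add(-6, t), Add(11, t)))
Mul(Mul(Function('q')(9), s), Function('D')(0)) = Mul(Mul(Add(-66, Pow(9, 2), Mul(5, 9)), 54), Add(7, Mul(-1, 0))) = Mul(Mul(Add(-66, 81, 45), 54), Add(7, 0)) = Mul(Mul(60, 54), 7) = Mul(3240, 7) = 22680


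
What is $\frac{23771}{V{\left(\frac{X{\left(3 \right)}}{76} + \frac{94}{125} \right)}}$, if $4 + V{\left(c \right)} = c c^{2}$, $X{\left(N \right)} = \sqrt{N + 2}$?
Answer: $- \frac{62430432120648451453000000000}{9381478429965388714653131} - \frac{390259937897081828125000000 \sqrt{5}}{9381478429965388714653131} \approx -6747.7$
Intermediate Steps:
$X{\left(N \right)} = \sqrt{2 + N}$
$V{\left(c \right)} = -4 + c^{3}$ ($V{\left(c \right)} = -4 + c c^{2} = -4 + c^{3}$)
$\frac{23771}{V{\left(\frac{X{\left(3 \right)}}{76} + \frac{94}{125} \right)}} = \frac{23771}{-4 + \left(\frac{\sqrt{2 + 3}}{76} + \frac{94}{125}\right)^{3}} = \frac{23771}{-4 + \left(\sqrt{5} \cdot \frac{1}{76} + 94 \cdot \frac{1}{125}\right)^{3}} = \frac{23771}{-4 + \left(\frac{\sqrt{5}}{76} + \frac{94}{125}\right)^{3}} = \frac{23771}{-4 + \left(\frac{94}{125} + \frac{\sqrt{5}}{76}\right)^{3}}$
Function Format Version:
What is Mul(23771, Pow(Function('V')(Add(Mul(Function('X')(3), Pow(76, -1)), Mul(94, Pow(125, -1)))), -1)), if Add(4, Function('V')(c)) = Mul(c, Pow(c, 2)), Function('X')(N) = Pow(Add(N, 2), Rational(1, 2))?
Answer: Add(Rational(-62430432120648451453000000000, 9381478429965388714653131), Mul(Rational(-390259937897081828125000000, 9381478429965388714653131), Pow(5, Rational(1, 2)))) ≈ -6747.7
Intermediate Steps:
Function('X')(N) = Pow(Add(2, N), Rational(1, 2))
Function('V')(c) = Add(-4, Pow(c, 3)) (Function('V')(c) = Add(-4, Mul(c, Pow(c, 2))) = Add(-4, Pow(c, 3)))
Mul(23771, Pow(Function('V')(Add(Mul(Function('X')(3), Pow(76, -1)), Mul(94, Pow(125, -1)))), -1)) = Mul(23771, Pow(Add(-4, Pow(Add(Mul(Pow(Add(2, 3), Rational(1, 2)), Pow(76, -1)), Mul(94, Pow(125, -1))), 3)), -1)) = Mul(23771, Pow(Add(-4, Pow(Add(Mul(Pow(5, Rational(1, 2)), Rational(1, 76)), Mul(94, Rational(1, 125))), 3)), -1)) = Mul(23771, Pow(Add(-4, Pow(Add(Mul(Rational(1, 76), Pow(5, Rational(1, 2))), Rational(94, 125)), 3)), -1)) = Mul(23771, Pow(Add(-4, Pow(Add(Rational(94, 125), Mul(Rational(1, 76), Pow(5, Rational(1, 2)))), 3)), -1))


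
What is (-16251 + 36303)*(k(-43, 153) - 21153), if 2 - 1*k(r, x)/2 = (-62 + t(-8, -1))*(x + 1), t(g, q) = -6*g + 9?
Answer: -393199668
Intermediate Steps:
t(g, q) = 9 - 6*g
k(r, x) = 14 + 10*x (k(r, x) = 4 - 2*(-62 + (9 - 6*(-8)))*(x + 1) = 4 - 2*(-62 + (9 + 48))*(1 + x) = 4 - 2*(-62 + 57)*(1 + x) = 4 - (-10)*(1 + x) = 4 - 2*(-5 - 5*x) = 4 + (10 + 10*x) = 14 + 10*x)
(-16251 + 36303)*(k(-43, 153) - 21153) = (-16251 + 36303)*((14 + 10*153) - 21153) = 20052*((14 + 1530) - 21153) = 20052*(1544 - 21153) = 20052*(-19609) = -393199668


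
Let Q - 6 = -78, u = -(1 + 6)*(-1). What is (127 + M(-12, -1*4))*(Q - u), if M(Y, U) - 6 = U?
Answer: -10191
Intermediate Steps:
M(Y, U) = 6 + U
u = 7 (u = -7*(-1) = -1*(-7) = 7)
Q = -72 (Q = 6 - 78 = -72)
(127 + M(-12, -1*4))*(Q - u) = (127 + (6 - 1*4))*(-72 - 1*7) = (127 + (6 - 4))*(-72 - 7) = (127 + 2)*(-79) = 129*(-79) = -10191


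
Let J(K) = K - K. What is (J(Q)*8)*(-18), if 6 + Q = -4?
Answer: 0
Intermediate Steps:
Q = -10 (Q = -6 - 4 = -10)
J(K) = 0
(J(Q)*8)*(-18) = (0*8)*(-18) = 0*(-18) = 0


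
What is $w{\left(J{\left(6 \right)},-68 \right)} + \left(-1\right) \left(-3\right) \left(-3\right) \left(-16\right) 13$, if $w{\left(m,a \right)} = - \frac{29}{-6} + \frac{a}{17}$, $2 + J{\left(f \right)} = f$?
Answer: $\frac{11237}{6} \approx 1872.8$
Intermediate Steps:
$J{\left(f \right)} = -2 + f$
$w{\left(m,a \right)} = \frac{29}{6} + \frac{a}{17}$ ($w{\left(m,a \right)} = \left(-29\right) \left(- \frac{1}{6}\right) + a \frac{1}{17} = \frac{29}{6} + \frac{a}{17}$)
$w{\left(J{\left(6 \right)},-68 \right)} + \left(-1\right) \left(-3\right) \left(-3\right) \left(-16\right) 13 = \left(\frac{29}{6} + \frac{1}{17} \left(-68\right)\right) + \left(-1\right) \left(-3\right) \left(-3\right) \left(-16\right) 13 = \left(\frac{29}{6} - 4\right) + 3 \left(-3\right) \left(-16\right) 13 = \frac{5}{6} + \left(-9\right) \left(-16\right) 13 = \frac{5}{6} + 144 \cdot 13 = \frac{5}{6} + 1872 = \frac{11237}{6}$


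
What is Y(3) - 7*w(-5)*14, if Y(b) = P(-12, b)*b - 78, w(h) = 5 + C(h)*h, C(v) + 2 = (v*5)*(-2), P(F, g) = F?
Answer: 22916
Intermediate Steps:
C(v) = -2 - 10*v (C(v) = -2 + (v*5)*(-2) = -2 + (5*v)*(-2) = -2 - 10*v)
w(h) = 5 + h*(-2 - 10*h) (w(h) = 5 + (-2 - 10*h)*h = 5 + h*(-2 - 10*h))
Y(b) = -78 - 12*b (Y(b) = -12*b - 78 = -78 - 12*b)
Y(3) - 7*w(-5)*14 = (-78 - 12*3) - 7*(5 - 2*(-5)*(1 + 5*(-5)))*14 = (-78 - 36) - 7*(5 - 2*(-5)*(1 - 25))*14 = -114 - 7*(5 - 2*(-5)*(-24))*14 = -114 - 7*(5 - 240)*14 = -114 - 7*(-235)*14 = -114 + 1645*14 = -114 + 23030 = 22916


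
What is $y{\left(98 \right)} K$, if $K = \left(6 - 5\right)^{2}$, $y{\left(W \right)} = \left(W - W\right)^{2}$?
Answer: $0$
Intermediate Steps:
$y{\left(W \right)} = 0$ ($y{\left(W \right)} = 0^{2} = 0$)
$K = 1$ ($K = 1^{2} = 1$)
$y{\left(98 \right)} K = 0 \cdot 1 = 0$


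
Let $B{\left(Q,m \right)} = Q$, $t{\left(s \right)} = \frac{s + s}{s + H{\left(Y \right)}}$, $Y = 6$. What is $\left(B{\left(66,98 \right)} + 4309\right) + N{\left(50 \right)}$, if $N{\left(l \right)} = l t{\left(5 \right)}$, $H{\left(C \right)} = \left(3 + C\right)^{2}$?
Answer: $\frac{188375}{43} \approx 4380.8$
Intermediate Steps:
$t{\left(s \right)} = \frac{2 s}{81 + s}$ ($t{\left(s \right)} = \frac{s + s}{s + \left(3 + 6\right)^{2}} = \frac{2 s}{s + 9^{2}} = \frac{2 s}{s + 81} = \frac{2 s}{81 + s}$)
$N{\left(l \right)} = \frac{5 l}{43}$ ($N{\left(l \right)} = l 2 \cdot 5 \frac{1}{81 + 5} = l 2 \cdot 5 \cdot \frac{1}{86} = l \frac{5}{43} = \frac{5 l}{43}$)
$\left(B{\left(66,98 \right)} + 4309\right) + N{\left(50 \right)} = \left(66 + 4309\right) + \frac{5}{43} \cdot 50 = 4375 + \frac{250}{43} = \frac{188375}{43}$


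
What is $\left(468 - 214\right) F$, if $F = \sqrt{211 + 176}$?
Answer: $762 \sqrt{43} \approx 4996.8$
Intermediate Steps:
$F = 3 \sqrt{43}$ ($F = \sqrt{387} = 3 \sqrt{43} \approx 19.672$)
$\left(468 - 214\right) F = \left(468 - 214\right) 3 \sqrt{43} = 254 \cdot 3 \sqrt{43} = 762 \sqrt{43}$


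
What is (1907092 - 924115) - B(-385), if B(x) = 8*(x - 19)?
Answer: 986209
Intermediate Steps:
B(x) = -152 + 8*x (B(x) = 8*(-19 + x) = -152 + 8*x)
(1907092 - 924115) - B(-385) = (1907092 - 924115) - (-152 + 8*(-385)) = 982977 - (-152 - 3080) = 982977 - 1*(-3232) = 982977 + 3232 = 986209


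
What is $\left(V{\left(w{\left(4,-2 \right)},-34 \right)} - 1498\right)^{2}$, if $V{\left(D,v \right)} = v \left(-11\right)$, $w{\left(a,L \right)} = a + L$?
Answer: $1263376$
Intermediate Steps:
$w{\left(a,L \right)} = L + a$
$V{\left(D,v \right)} = - 11 v$
$\left(V{\left(w{\left(4,-2 \right)},-34 \right)} - 1498\right)^{2} = \left(\left(-11\right) \left(-34\right) - 1498\right)^{2} = \left(374 - 1498\right)^{2} = \left(-1124\right)^{2} = 1263376$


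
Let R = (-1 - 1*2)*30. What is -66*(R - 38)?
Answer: 8448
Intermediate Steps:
R = -90 (R = (-1 - 2)*30 = -3*30 = -90)
-66*(R - 38) = -66*(-90 - 38) = -66*(-128) = 8448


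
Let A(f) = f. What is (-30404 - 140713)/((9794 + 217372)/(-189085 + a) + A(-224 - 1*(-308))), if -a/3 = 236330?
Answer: -51225299925/25070378 ≈ -2043.3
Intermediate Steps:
a = -708990 (a = -3*236330 = -708990)
(-30404 - 140713)/((9794 + 217372)/(-189085 + a) + A(-224 - 1*(-308))) = (-30404 - 140713)/((9794 + 217372)/(-189085 - 708990) + (-224 - 1*(-308))) = -171117/(227166/(-898075) + (-224 + 308)) = -171117/(227166*(-1/898075) + 84) = -171117/(-227166/898075 + 84) = -171117/75211134/898075 = -171117*898075/75211134 = -51225299925/25070378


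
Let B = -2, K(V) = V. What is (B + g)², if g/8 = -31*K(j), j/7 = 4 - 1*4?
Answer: 4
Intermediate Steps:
j = 0 (j = 7*(4 - 1*4) = 7*(4 - 4) = 7*0 = 0)
g = 0 (g = 8*(-31*0) = 8*0 = 0)
(B + g)² = (-2 + 0)² = (-2)² = 4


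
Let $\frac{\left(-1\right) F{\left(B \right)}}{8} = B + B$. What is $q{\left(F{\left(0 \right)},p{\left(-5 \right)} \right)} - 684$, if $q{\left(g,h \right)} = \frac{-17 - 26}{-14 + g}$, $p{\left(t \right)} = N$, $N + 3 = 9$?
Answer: $- \frac{9533}{14} \approx -680.93$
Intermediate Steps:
$F{\left(B \right)} = - 16 B$ ($F{\left(B \right)} = - 8 \left(B + B\right) = - 8 \cdot 2 B = - 16 B$)
$N = 6$ ($N = -3 + 9 = 6$)
$p{\left(t \right)} = 6$
$q{\left(g,h \right)} = - \frac{43}{-14 + g}$
$q{\left(F{\left(0 \right)},p{\left(-5 \right)} \right)} - 684 = - \frac{43}{-14 - 0} - 684 = - \frac{43}{-14 + 0} - 684 = - \frac{43}{-14} - 684 = \left(-43\right) \left(- \frac{1}{14}\right) - 684 = \frac{43}{14} - 684 = - \frac{9533}{14}$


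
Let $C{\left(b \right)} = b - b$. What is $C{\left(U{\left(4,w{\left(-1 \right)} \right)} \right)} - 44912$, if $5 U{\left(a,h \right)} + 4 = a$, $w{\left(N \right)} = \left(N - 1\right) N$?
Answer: $-44912$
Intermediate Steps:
$w{\left(N \right)} = N \left(-1 + N\right)$ ($w{\left(N \right)} = \left(-1 + N\right) N = N \left(-1 + N\right)$)
$U{\left(a,h \right)} = - \frac{4}{5} + \frac{a}{5}$
$C{\left(b \right)} = 0$
$C{\left(U{\left(4,w{\left(-1 \right)} \right)} \right)} - 44912 = 0 - 44912 = -44912$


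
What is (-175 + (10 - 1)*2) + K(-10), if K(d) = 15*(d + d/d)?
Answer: -292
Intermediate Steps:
K(d) = 15 + 15*d (K(d) = 15*(d + 1) = 15*(1 + d) = 15 + 15*d)
(-175 + (10 - 1)*2) + K(-10) = (-175 + (10 - 1)*2) + (15 + 15*(-10)) = (-175 + 9*2) + (15 - 150) = (-175 + 18) - 135 = -157 - 135 = -292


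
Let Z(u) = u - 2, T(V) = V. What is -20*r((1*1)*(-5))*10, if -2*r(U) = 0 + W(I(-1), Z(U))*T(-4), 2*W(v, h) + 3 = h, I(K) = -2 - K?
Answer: 2000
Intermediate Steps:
Z(u) = -2 + u
W(v, h) = -3/2 + h/2
r(U) = -5 + U (r(U) = -(0 + (-3/2 + (-2 + U)/2)*(-4))/2 = -(0 + (-3/2 + (-1 + U/2))*(-4))/2 = -(0 + (-5/2 + U/2)*(-4))/2 = -(0 + (10 - 2*U))/2 = -(10 - 2*U)/2 = -5 + U)
-20*r((1*1)*(-5))*10 = -20*(-5 + (1*1)*(-5))*10 = -20*(-5 + 1*(-5))*10 = -20*(-5 - 5)*10 = -20*(-10)*10 = 200*10 = 2000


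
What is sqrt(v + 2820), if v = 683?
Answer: sqrt(3503) ≈ 59.186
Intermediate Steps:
sqrt(v + 2820) = sqrt(683 + 2820) = sqrt(3503)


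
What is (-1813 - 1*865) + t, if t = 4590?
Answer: 1912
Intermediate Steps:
(-1813 - 1*865) + t = (-1813 - 1*865) + 4590 = (-1813 - 865) + 4590 = -2678 + 4590 = 1912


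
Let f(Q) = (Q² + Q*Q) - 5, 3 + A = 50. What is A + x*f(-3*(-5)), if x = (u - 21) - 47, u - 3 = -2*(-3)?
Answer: -26208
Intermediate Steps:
A = 47 (A = -3 + 50 = 47)
u = 9 (u = 3 - 2*(-3) = 3 + 6 = 9)
f(Q) = -5 + 2*Q² (f(Q) = (Q² + Q²) - 5 = 2*Q² - 5 = -5 + 2*Q²)
x = -59 (x = (9 - 21) - 47 = -12 - 47 = -59)
A + x*f(-3*(-5)) = 47 - 59*(-5 + 2*(-3*(-5))²) = 47 - 59*(-5 + 2*15²) = 47 - 59*(-5 + 2*225) = 47 - 59*(-5 + 450) = 47 - 59*445 = 47 - 26255 = -26208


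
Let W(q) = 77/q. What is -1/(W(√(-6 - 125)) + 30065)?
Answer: -562645/16915922772 - 11*I*√131/16915922772 ≈ -3.3261e-5 - 7.4427e-9*I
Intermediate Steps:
-1/(W(√(-6 - 125)) + 30065) = -1/(77/(√(-6 - 125)) + 30065) = -1/(77/(√(-131)) + 30065) = -1/(77/((I*√131)) + 30065) = -1/(77*(-I*√131/131) + 30065) = -1/(-77*I*√131/131 + 30065) = -1/(30065 - 77*I*√131/131)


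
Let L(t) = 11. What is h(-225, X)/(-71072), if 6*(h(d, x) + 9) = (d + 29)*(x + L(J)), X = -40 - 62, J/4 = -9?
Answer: -8891/213216 ≈ -0.041699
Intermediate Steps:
J = -36 (J = 4*(-9) = -36)
X = -102
h(d, x) = -9 + (11 + x)*(29 + d)/6 (h(d, x) = -9 + ((d + 29)*(x + 11))/6 = -9 + ((29 + d)*(11 + x))/6 = -9 + ((11 + x)*(29 + d))/6 = -9 + (11 + x)*(29 + d)/6)
h(-225, X)/(-71072) = (265/6 + (11/6)*(-225) + (29/6)*(-102) + (⅙)*(-225)*(-102))/(-71072) = (265/6 - 825/2 - 493 + 3825)*(-1/71072) = (8891/3)*(-1/71072) = -8891/213216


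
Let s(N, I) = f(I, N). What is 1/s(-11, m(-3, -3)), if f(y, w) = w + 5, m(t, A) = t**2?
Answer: -1/6 ≈ -0.16667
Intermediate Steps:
f(y, w) = 5 + w
s(N, I) = 5 + N
1/s(-11, m(-3, -3)) = 1/(5 - 11) = 1/(-6) = -1/6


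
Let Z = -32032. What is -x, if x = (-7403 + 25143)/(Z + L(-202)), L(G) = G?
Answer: 8870/16117 ≈ 0.55035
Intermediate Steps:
x = -8870/16117 (x = (-7403 + 25143)/(-32032 - 202) = 17740/(-32234) = 17740*(-1/32234) = -8870/16117 ≈ -0.55035)
-x = -1*(-8870/16117) = 8870/16117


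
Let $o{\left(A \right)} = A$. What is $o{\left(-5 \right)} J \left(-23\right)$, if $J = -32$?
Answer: $-3680$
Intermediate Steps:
$o{\left(-5 \right)} J \left(-23\right) = \left(-5\right) \left(-32\right) \left(-23\right) = 160 \left(-23\right) = -3680$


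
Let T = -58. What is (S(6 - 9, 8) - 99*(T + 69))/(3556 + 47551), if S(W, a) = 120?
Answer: -969/51107 ≈ -0.018960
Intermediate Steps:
(S(6 - 9, 8) - 99*(T + 69))/(3556 + 47551) = (120 - 99*(-58 + 69))/(3556 + 47551) = (120 - 99*11)/51107 = (120 - 1089)*(1/51107) = -969*1/51107 = -969/51107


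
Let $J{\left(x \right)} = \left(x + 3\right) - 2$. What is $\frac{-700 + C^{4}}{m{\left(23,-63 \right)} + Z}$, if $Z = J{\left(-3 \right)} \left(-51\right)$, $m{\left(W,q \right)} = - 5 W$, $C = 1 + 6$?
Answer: $- \frac{1701}{13} \approx -130.85$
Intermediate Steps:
$J{\left(x \right)} = 1 + x$ ($J{\left(x \right)} = \left(3 + x\right) - 2 = 1 + x$)
$C = 7$
$Z = 102$ ($Z = \left(1 - 3\right) \left(-51\right) = \left(-2\right) \left(-51\right) = 102$)
$\frac{-700 + C^{4}}{m{\left(23,-63 \right)} + Z} = \frac{-700 + 7^{4}}{\left(-5\right) 23 + 102} = \frac{-700 + 2401}{-115 + 102} = \frac{1701}{-13} = 1701 \left(- \frac{1}{13}\right) = - \frac{1701}{13}$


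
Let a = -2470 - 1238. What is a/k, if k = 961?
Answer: -3708/961 ≈ -3.8585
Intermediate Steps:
a = -3708
a/k = -3708/961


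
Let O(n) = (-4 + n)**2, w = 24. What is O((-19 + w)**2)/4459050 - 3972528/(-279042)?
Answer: 328033778443/23041893150 ≈ 14.236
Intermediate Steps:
O((-19 + w)**2)/4459050 - 3972528/(-279042) = (-4 + (-19 + 24)**2)**2/4459050 - 3972528/(-279042) = (-4 + 5**2)**2*(1/4459050) - 3972528*(-1/279042) = (-4 + 25)**2*(1/4459050) + 662088/46507 = 21**2*(1/4459050) + 662088/46507 = 441*(1/4459050) + 662088/46507 = 49/495450 + 662088/46507 = 328033778443/23041893150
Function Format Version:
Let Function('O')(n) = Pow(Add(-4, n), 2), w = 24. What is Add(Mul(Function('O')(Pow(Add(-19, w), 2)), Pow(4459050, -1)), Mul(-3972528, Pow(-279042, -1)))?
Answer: Rational(328033778443, 23041893150) ≈ 14.236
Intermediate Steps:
Add(Mul(Function('O')(Pow(Add(-19, w), 2)), Pow(4459050, -1)), Mul(-3972528, Pow(-279042, -1))) = Add(Mul(Pow(Add(-4, Pow(Add(-19, 24), 2)), 2), Pow(4459050, -1)), Mul(-3972528, Pow(-279042, -1))) = Add(Mul(Pow(Add(-4, Pow(5, 2)), 2), Rational(1, 4459050)), Mul(-3972528, Rational(-1, 279042))) = Add(Mul(Pow(Add(-4, 25), 2), Rational(1, 4459050)), Rational(662088, 46507)) = Add(Mul(Pow(21, 2), Rational(1, 4459050)), Rational(662088, 46507)) = Add(Mul(441, Rational(1, 4459050)), Rational(662088, 46507)) = Add(Rational(49, 495450), Rational(662088, 46507)) = Rational(328033778443, 23041893150)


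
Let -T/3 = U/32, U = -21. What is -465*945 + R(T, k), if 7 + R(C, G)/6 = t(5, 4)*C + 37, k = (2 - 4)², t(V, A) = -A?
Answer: -1757169/4 ≈ -4.3929e+5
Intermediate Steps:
k = 4 (k = (-2)² = 4)
T = 63/32 (T = -(-63)/32 = -3*(-21/32) = 63/32 ≈ 1.9688)
R(C, G) = 180 - 24*C (R(C, G) = -42 + 6*((-1*4)*C + 37) = -42 + 6*(-4*C + 37) = -42 + 6*(37 - 4*C) = -42 + (222 - 24*C) = 180 - 24*C)
-465*945 + R(T, k) = -465*945 + (180 - 24*63/32) = -439425 + (180 - 189/4) = -439425 + 531/4 = -1757169/4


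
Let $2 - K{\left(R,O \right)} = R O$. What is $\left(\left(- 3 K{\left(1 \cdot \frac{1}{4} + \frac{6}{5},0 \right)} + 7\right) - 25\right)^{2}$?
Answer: $576$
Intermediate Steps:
$K{\left(R,O \right)} = 2 - O R$ ($K{\left(R,O \right)} = 2 - R O = 2 - O R$)
$\left(\left(- 3 K{\left(1 \cdot \frac{1}{4} + \frac{6}{5},0 \right)} + 7\right) - 25\right)^{2} = \left(\left(- 3 \left(2 - 0 \left(1 \cdot \frac{1}{4} + \frac{6}{5}\right)\right) + 7\right) - 25\right)^{2} = \left(\left(- 3 \left(2 - 0 \left(1 \cdot \frac{1}{4} + 6 \cdot \frac{1}{5}\right)\right) + 7\right) - 25\right)^{2} = \left(\left(- 3 \left(2 - 0 \left(\frac{1}{4} + \frac{6}{5}\right)\right) + 7\right) - 25\right)^{2} = \left(\left(- 3 \left(2 - 0 \cdot \frac{29}{20}\right) + 7\right) - 25\right)^{2} = \left(\left(- 3 \left(2 + 0\right) + 7\right) - 25\right)^{2} = \left(\left(\left(-3\right) 2 + 7\right) - 25\right)^{2} = \left(\left(-6 + 7\right) - 25\right)^{2} = \left(1 - 25\right)^{2} = \left(-24\right)^{2} = 576$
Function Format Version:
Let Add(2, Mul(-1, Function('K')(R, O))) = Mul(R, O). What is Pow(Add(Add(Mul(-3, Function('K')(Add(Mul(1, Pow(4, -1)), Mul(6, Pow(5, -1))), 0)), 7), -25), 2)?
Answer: 576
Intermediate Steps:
Function('K')(R, O) = Add(2, Mul(-1, O, R)) (Function('K')(R, O) = Add(2, Mul(-1, Mul(R, O))) = Add(2, Mul(-1, Mul(O, R))) = Add(2, Mul(-1, O, R)))
Pow(Add(Add(Mul(-3, Function('K')(Add(Mul(1, Pow(4, -1)), Mul(6, Pow(5, -1))), 0)), 7), -25), 2) = Pow(Add(Add(Mul(-3, Add(2, Mul(-1, 0, Add(Mul(1, Pow(4, -1)), Mul(6, Pow(5, -1)))))), 7), -25), 2) = Pow(Add(Add(Mul(-3, Add(2, Mul(-1, 0, Add(Mul(1, Rational(1, 4)), Mul(6, Rational(1, 5)))))), 7), -25), 2) = Pow(Add(Add(Mul(-3, Add(2, Mul(-1, 0, Add(Rational(1, 4), Rational(6, 5))))), 7), -25), 2) = Pow(Add(Add(Mul(-3, Add(2, Mul(-1, 0, Rational(29, 20)))), 7), -25), 2) = Pow(Add(Add(Mul(-3, Add(2, 0)), 7), -25), 2) = Pow(Add(Add(Mul(-3, 2), 7), -25), 2) = Pow(Add(Add(-6, 7), -25), 2) = Pow(Add(1, -25), 2) = Pow(-24, 2) = 576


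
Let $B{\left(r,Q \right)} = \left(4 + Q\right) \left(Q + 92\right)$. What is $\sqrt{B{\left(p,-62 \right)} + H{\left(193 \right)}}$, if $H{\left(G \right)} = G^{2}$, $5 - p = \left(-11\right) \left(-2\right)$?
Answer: $\sqrt{35509} \approx 188.44$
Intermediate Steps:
$p = -17$ ($p = 5 - \left(-11\right) \left(-2\right) = 5 - 22 = -17$)
$B{\left(r,Q \right)} = \left(4 + Q\right) \left(92 + Q\right)$
$\sqrt{B{\left(p,-62 \right)} + H{\left(193 \right)}} = \sqrt{\left(368 + \left(-62\right)^{2} + 96 \left(-62\right)\right) + 193^{2}} = \sqrt{\left(368 + 3844 - 5952\right) + 37249} = \sqrt{-1740 + 37249} = \sqrt{35509}$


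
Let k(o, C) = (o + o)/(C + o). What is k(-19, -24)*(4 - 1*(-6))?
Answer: 380/43 ≈ 8.8372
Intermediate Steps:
k(o, C) = 2*o/(C + o) (k(o, C) = (2*o)/(C + o) = 2*o/(C + o))
k(-19, -24)*(4 - 1*(-6)) = (2*(-19)/(-24 - 19))*(4 - 1*(-6)) = (2*(-19)/(-43))*(4 + 6) = (2*(-19)*(-1/43))*10 = (38/43)*10 = 380/43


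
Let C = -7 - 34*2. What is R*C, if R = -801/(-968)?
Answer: -60075/968 ≈ -62.061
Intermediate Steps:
R = 801/968 (R = -801*(-1/968) = 801/968 ≈ 0.82748)
C = -75 (C = -7 - 68 = -75)
R*C = (801/968)*(-75) = -60075/968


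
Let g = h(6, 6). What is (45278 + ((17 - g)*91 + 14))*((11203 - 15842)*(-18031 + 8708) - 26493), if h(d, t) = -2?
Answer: 2032384168984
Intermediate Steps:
g = -2
(45278 + ((17 - g)*91 + 14))*((11203 - 15842)*(-18031 + 8708) - 26493) = (45278 + ((17 - 1*(-2))*91 + 14))*((11203 - 15842)*(-18031 + 8708) - 26493) = (45278 + ((17 + 2)*91 + 14))*(-4639*(-9323) - 26493) = (45278 + (19*91 + 14))*(43249397 - 26493) = (45278 + (1729 + 14))*43222904 = (45278 + 1743)*43222904 = 47021*43222904 = 2032384168984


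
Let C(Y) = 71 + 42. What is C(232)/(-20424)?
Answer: -113/20424 ≈ -0.0055327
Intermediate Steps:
C(Y) = 113
C(232)/(-20424) = 113/(-20424) = 113*(-1/20424) = -113/20424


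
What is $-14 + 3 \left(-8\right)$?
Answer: $-38$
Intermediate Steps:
$-14 + 3 \left(-8\right) = -14 - 24 = -38$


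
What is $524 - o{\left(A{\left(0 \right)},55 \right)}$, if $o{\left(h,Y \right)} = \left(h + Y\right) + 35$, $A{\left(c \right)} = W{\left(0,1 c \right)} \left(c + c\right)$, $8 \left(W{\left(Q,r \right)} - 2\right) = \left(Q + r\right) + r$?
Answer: $434$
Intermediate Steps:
$W{\left(Q,r \right)} = 2 + \frac{r}{4} + \frac{Q}{8}$ ($W{\left(Q,r \right)} = 2 + \frac{\left(Q + r\right) + r}{8} = 2 + \frac{Q + 2 r}{8} = 2 + \left(\frac{r}{4} + \frac{Q}{8}\right) = 2 + \frac{r}{4} + \frac{Q}{8}$)
$A{\left(c \right)} = 2 c \left(2 + \frac{c}{4}\right)$ ($A{\left(c \right)} = \left(2 + \frac{1 c}{4} + \frac{1}{8} \cdot 0\right) \left(c + c\right) = \left(2 + \frac{c}{4} + 0\right) 2 c = \left(2 + \frac{c}{4}\right) 2 c = 2 c \left(2 + \frac{c}{4}\right)$)
$o{\left(h,Y \right)} = 35 + Y + h$ ($o{\left(h,Y \right)} = \left(Y + h\right) + 35 = 35 + Y + h$)
$524 - o{\left(A{\left(0 \right)},55 \right)} = 524 - \left(35 + 55 + \frac{1}{2} \cdot 0 \left(8 + 0\right)\right) = 524 - \left(35 + 55 + \frac{1}{2} \cdot 0 \cdot 8\right) = 524 - \left(35 + 55 + 0\right) = 524 - 90 = 434$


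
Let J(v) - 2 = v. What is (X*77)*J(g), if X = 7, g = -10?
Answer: -4312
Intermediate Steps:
J(v) = 2 + v
(X*77)*J(g) = (7*77)*(2 - 10) = 539*(-8) = -4312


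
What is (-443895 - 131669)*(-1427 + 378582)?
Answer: -217076840420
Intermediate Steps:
(-443895 - 131669)*(-1427 + 378582) = -575564*377155 = -217076840420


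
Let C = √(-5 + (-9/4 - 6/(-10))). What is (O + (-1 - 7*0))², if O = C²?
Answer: 23409/400 ≈ 58.523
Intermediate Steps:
C = I*√665/10 (C = √(-5 + (-9*¼ - 6*(-⅒))) = √(-5 + (-9/4 + ⅗)) = √(-5 - 33/20) = √(-133/20) = I*√665/10 ≈ 2.5788*I)
O = -133/20 (O = (I*√665/10)² = -133/20 ≈ -6.6500)
(O + (-1 - 7*0))² = (-133/20 + (-1 - 7*0))² = (-133/20 + (-1 + 0))² = (-133/20 - 1)² = (-153/20)² = 23409/400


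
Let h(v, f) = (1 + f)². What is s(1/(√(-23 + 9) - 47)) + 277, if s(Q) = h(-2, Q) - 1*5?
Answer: 2*(12830*√14 + 299571*I)/(94*√14 + 2195*I) ≈ 272.96 - 0.0032951*I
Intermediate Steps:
s(Q) = -5 + (1 + Q)² (s(Q) = (1 + Q)² - 1*5 = (1 + Q)² - 5 = -5 + (1 + Q)²)
s(1/(√(-23 + 9) - 47)) + 277 = (-5 + (1 + 1/(√(-23 + 9) - 47))²) + 277 = (-5 + (1 + 1/(√(-14) - 47))²) + 277 = (-5 + (1 + 1/(I*√14 - 47))²) + 277 = (-5 + (1 + 1/(-47 + I*√14))²) + 277 = 272 + (1 + 1/(-47 + I*√14))²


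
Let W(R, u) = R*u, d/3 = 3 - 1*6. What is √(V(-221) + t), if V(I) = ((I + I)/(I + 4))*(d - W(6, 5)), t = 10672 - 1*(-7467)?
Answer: 5*√34016269/217 ≈ 134.39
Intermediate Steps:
d = -9 (d = 3*(3 - 1*6) = 3*(3 - 6) = 3*(-3) = -9)
t = 18139 (t = 10672 + 7467 = 18139)
V(I) = -78*I/(4 + I) (V(I) = ((I + I)/(I + 4))*(-9 - 6*5) = ((2*I)/(4 + I))*(-9 - 1*30) = (2*I/(4 + I))*(-9 - 30) = (2*I/(4 + I))*(-39) = -78*I/(4 + I))
√(V(-221) + t) = √(-78*(-221)/(4 - 221) + 18139) = √(-78*(-221)/(-217) + 18139) = √(-78*(-221)*(-1/217) + 18139) = √(-17238/217 + 18139) = √(3918925/217) = 5*√34016269/217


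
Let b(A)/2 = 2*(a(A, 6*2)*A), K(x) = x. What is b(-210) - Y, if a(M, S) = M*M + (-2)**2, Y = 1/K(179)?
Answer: -6631477441/179 ≈ -3.7047e+7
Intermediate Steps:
Y = 1/179 ≈ 0.0055866
a(M, S) = 4 + M**2 (a(M, S) = M**2 + 4 = 4 + M**2)
b(A) = 4*A*(4 + A**2) (b(A) = 2*(2*((4 + A**2)*A)) = 2*(2*(A*(4 + A**2))) = 2*(2*A*(4 + A**2)) = 4*A*(4 + A**2))
b(-210) - Y = 4*(-210)*(4 + (-210)**2) - 1*1/179 = 4*(-210)*(4 + 44100) - 1/179 = 4*(-210)*44104 - 1/179 = -37047360 - 1/179 = -6631477441/179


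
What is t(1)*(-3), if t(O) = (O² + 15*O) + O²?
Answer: -51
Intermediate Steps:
t(O) = 2*O² + 15*O
t(1)*(-3) = (1*(15 + 2*1))*(-3) = (1*(15 + 2))*(-3) = (1*17)*(-3) = 17*(-3) = -51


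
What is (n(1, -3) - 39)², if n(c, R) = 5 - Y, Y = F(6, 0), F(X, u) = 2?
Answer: 1296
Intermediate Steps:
Y = 2
n(c, R) = 3 (n(c, R) = 5 - 1*2 = 5 - 2 = 3)
(n(1, -3) - 39)² = (3 - 39)² = (-36)² = 1296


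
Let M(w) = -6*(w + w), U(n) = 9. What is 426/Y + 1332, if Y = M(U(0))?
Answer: 23905/18 ≈ 1328.1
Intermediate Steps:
M(w) = -12*w
Y = -108 (Y = -12*9 = -108)
426/Y + 1332 = 426/(-108) + 1332 = 426*(-1/108) + 1332 = -71/18 + 1332 = 23905/18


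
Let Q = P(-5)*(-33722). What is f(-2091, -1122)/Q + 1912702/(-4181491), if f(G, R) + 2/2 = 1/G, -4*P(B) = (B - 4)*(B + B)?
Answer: -3034578935847262/6634085147970345 ≈ -0.45742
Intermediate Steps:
P(B) = -B*(-4 + B)/2 (P(B) = -(B - 4)*(B + B)/4 = -(-4 + B)*2*B/4 = -B*(-4 + B)/2)
Q = 758745 (Q = ((½)*(-5)*(4 - 1*(-5)))*(-33722) = ((½)*(-5)*(4 + 5))*(-33722) = ((½)*(-5)*9)*(-33722) = -45/2*(-33722) = 758745)
f(G, R) = -1 + 1/G
f(-2091, -1122)/Q + 1912702/(-4181491) = ((1 - 1*(-2091))/(-2091))/758745 + 1912702/(-4181491) = -(1 + 2091)/2091*(1/758745) + 1912702*(-1/4181491) = -1/2091*2092*(1/758745) - 1912702/4181491 = -2092/2091*1/758745 - 1912702/4181491 = -2092/1586535795 - 1912702/4181491 = -3034578935847262/6634085147970345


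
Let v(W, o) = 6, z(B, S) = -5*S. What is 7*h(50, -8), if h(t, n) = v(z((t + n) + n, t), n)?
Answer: 42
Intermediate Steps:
h(t, n) = 6
7*h(50, -8) = 7*6 = 42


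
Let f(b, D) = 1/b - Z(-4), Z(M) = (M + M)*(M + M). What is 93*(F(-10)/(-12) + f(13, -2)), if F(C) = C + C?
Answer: -75268/13 ≈ -5789.8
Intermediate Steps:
Z(M) = 4*M² (Z(M) = (2*M)*(2*M) = 4*M²)
f(b, D) = -64 + 1/b (f(b, D) = 1/b - 4*(-4)² = 1/b - 4*16 = 1/b - 1*64 = 1/b - 64 = -64 + 1/b)
F(C) = 2*C
93*(F(-10)/(-12) + f(13, -2)) = 93*((2*(-10))/(-12) + (-64 + 1/13)) = 93*(-20*(-1/12) + (-64 + 1/13)) = 93*(5/3 - 831/13) = 93*(-2428/39) = -75268/13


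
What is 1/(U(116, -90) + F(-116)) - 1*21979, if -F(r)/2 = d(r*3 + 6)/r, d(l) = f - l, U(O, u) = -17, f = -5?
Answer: -14264429/649 ≈ -21979.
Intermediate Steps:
d(l) = -5 - l
F(r) = -2*(-11 - 3*r)/r (F(r) = -2*(-5 - (r*3 + 6))/r = -2*(-5 - (3*r + 6))/r = -2*(-5 - (6 + 3*r))/r = -2*(-5 + (-6 - 3*r))/r = -2*(-11 - 3*r)/r)
1/(U(116, -90) + F(-116)) - 1*21979 = 1/(-17 + (6 + 22/(-116))) - 1*21979 = 1/(-17 + (6 + 22*(-1/116))) - 21979 = 1/(-17 + (6 - 11/58)) - 21979 = 1/(-17 + 337/58) - 21979 = 1/(-649/58) - 21979 = -58/649 - 21979 = -14264429/649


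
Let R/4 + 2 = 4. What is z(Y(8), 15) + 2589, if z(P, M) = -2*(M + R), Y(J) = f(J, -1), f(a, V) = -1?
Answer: 2543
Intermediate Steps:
R = 8 (R = -8 + 4*4 = -8 + 16 = 8)
Y(J) = -1
z(P, M) = -16 - 2*M (z(P, M) = -2*(M + 8) = -2*(8 + M) = -16 - 2*M)
z(Y(8), 15) + 2589 = (-16 - 2*15) + 2589 = (-16 - 30) + 2589 = -46 + 2589 = 2543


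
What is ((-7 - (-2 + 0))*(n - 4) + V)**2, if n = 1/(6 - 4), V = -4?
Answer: 729/4 ≈ 182.25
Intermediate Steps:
n = 1/2 ≈ 0.50000
((-7 - (-2 + 0))*(n - 4) + V)**2 = ((-7 - (-2 + 0))*(1/2 - 4) - 4)**2 = ((-7 - 1*(-2))*(-7/2) - 4)**2 = ((-7 + 2)*(-7/2) - 4)**2 = (-5*(-7/2) - 4)**2 = (35/2 - 4)**2 = (27/2)**2 = 729/4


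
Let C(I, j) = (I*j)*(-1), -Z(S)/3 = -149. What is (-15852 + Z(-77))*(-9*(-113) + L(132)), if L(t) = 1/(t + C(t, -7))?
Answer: -5514748655/352 ≈ -1.5667e+7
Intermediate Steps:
Z(S) = 447 (Z(S) = -3*(-149) = 447)
C(I, j) = -I*j
L(t) = 1/(8*t) (L(t) = 1/(t - 1*t*(-7)) = 1/(t + 7*t) = 1/(8*t))
(-15852 + Z(-77))*(-9*(-113) + L(132)) = (-15852 + 447)*(-9*(-113) + (1/8)/132) = -15405*(1017 + (1/8)*(1/132)) = -15405*(1017 + 1/1056) = -15405*1073953/1056 = -5514748655/352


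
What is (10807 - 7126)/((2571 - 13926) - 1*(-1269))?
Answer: -1227/3362 ≈ -0.36496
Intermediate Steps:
(10807 - 7126)/((2571 - 13926) - 1*(-1269)) = 3681/(-11355 + 1269) = 3681/(-10086) = 3681*(-1/10086) = -1227/3362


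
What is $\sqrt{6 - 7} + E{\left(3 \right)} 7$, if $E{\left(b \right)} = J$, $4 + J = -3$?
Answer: $-49 + i \approx -49.0 + 1.0 i$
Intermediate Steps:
$J = -7$ ($J = -4 - 3 = -7$)
$E{\left(b \right)} = -7$
$\sqrt{6 - 7} + E{\left(3 \right)} 7 = \sqrt{6 - 7} - 49 = \sqrt{-1} - 49 = i - 49 = -49 + i$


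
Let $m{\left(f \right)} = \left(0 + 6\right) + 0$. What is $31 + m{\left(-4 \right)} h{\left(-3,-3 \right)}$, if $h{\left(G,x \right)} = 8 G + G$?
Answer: $-131$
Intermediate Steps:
$h{\left(G,x \right)} = 9 G$
$m{\left(f \right)} = 6$ ($m{\left(f \right)} = 6 + 0 = 6$)
$31 + m{\left(-4 \right)} h{\left(-3,-3 \right)} = 31 + 6 \cdot 9 \left(-3\right) = 31 + 6 \left(-27\right) = 31 - 162 = -131$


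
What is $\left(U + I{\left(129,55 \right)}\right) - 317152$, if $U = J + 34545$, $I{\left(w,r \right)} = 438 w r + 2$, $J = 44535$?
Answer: $2869540$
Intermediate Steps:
$I{\left(w,r \right)} = 2 + 438 r w$ ($I{\left(w,r \right)} = 438 r w + 2 = 2 + 438 r w$)
$U = 79080$ ($U = 44535 + 34545 = 79080$)
$\left(U + I{\left(129,55 \right)}\right) - 317152 = \left(79080 + \left(2 + 438 \cdot 55 \cdot 129\right)\right) - 317152 = \left(79080 + \left(2 + 3107610\right)\right) - 317152 = \left(79080 + 3107612\right) - 317152 = 3186692 - 317152 = 2869540$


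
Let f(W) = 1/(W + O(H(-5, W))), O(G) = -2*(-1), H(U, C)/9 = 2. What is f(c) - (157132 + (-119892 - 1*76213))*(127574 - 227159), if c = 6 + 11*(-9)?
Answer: -353182484656/91 ≈ -3.8811e+9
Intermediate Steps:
H(U, C) = 18 (H(U, C) = 9*2 = 18)
O(G) = 2
c = -93 (c = 6 - 99 = -93)
f(W) = 1/(2 + W) (f(W) = 1/(W + 2) = 1/(2 + W))
f(c) - (157132 + (-119892 - 1*76213))*(127574 - 227159) = 1/(2 - 93) - (157132 + (-119892 - 1*76213))*(127574 - 227159) = 1/(-91) - (157132 + (-119892 - 76213))*(-99585) = -1/91 - (157132 - 196105)*(-99585) = -1/91 - (-38973)*(-99585) = -1/91 - 1*3881126205 = -1/91 - 3881126205 = -353182484656/91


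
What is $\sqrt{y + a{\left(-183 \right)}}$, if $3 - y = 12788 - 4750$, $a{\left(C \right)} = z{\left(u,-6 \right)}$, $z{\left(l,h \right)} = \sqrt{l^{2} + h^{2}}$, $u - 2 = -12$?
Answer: $\sqrt{-8035 + 2 \sqrt{34}} \approx 89.573 i$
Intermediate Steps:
$u = -10$ ($u = 2 - 12 = -10$)
$z{\left(l,h \right)} = \sqrt{h^{2} + l^{2}}$
$a{\left(C \right)} = 2 \sqrt{34}$ ($a{\left(C \right)} = \sqrt{\left(-6\right)^{2} + \left(-10\right)^{2}} = \sqrt{36 + 100} = \sqrt{136} = 2 \sqrt{34}$)
$y = -8035$ ($y = 3 - \left(12788 - 4750\right) = 3 - 8038 = -8035$)
$\sqrt{y + a{\left(-183 \right)}} = \sqrt{-8035 + 2 \sqrt{34}}$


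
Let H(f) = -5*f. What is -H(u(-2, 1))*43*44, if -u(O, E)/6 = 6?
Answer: -340560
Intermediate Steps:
u(O, E) = -36 (u(O, E) = -6*6 = -36)
-H(u(-2, 1))*43*44 = --5*(-36)*43*44 = -180*43*44 = -7740*44 = -1*340560 = -340560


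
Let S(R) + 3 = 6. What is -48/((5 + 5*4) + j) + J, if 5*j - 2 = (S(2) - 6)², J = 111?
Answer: 1857/17 ≈ 109.24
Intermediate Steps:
S(R) = 3 (S(R) = -3 + 6 = 3)
j = 11/5 (j = ⅖ + (3 - 6)²/5 = ⅖ + (⅕)*(-3)² = ⅖ + (⅕)*9 = ⅖ + 9/5 = 11/5 ≈ 2.2000)
-48/((5 + 5*4) + j) + J = -48/((5 + 5*4) + 11/5) + 111 = -48/((5 + 20) + 11/5) + 111 = -48/(25 + 11/5) + 111 = -48/136/5 + 111 = -48*5/136 + 111 = -30/17 + 111 = 1857/17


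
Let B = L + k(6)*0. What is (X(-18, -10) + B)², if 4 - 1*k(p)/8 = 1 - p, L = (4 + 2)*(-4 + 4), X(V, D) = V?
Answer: 324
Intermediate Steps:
L = 0 (L = 6*0 = 0)
k(p) = 24 + 8*p (k(p) = 32 - 8*(1 - p) = 32 + (-8 + 8*p) = 24 + 8*p)
B = 0 (B = 0 + (24 + 8*6)*0 = 0 + (24 + 48)*0 = 0 + 72*0 = 0 + 0 = 0)
(X(-18, -10) + B)² = (-18 + 0)² = (-18)² = 324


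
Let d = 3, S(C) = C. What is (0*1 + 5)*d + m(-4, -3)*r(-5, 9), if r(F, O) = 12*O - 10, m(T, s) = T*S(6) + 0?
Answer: -2337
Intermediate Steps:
m(T, s) = 6*T (m(T, s) = T*6 + 0 = 6*T + 0 = 6*T)
r(F, O) = -10 + 12*O
(0*1 + 5)*d + m(-4, -3)*r(-5, 9) = (0*1 + 5)*3 + (6*(-4))*(-10 + 12*9) = (0 + 5)*3 - 24*(-10 + 108) = 5*3 - 24*98 = 15 - 2352 = -2337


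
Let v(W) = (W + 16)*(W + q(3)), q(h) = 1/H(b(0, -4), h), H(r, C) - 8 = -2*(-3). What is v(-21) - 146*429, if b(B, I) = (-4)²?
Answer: -875411/14 ≈ -62529.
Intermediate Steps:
b(B, I) = 16
H(r, C) = 14 (H(r, C) = 8 - 2*(-3) = 8 + 6 = 14)
q(h) = 1/14
v(W) = (16 + W)*(1/14 + W) (v(W) = (W + 16)*(W + 1/14) = (16 + W)*(1/14 + W))
v(-21) - 146*429 = (8/7 + (-21)² + (225/14)*(-21)) - 146*429 = (8/7 + 441 - 675/2) - 62634 = 1465/14 - 62634 = -875411/14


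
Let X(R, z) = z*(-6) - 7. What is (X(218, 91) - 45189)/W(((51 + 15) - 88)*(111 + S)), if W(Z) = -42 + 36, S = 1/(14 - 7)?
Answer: 22871/3 ≈ 7623.7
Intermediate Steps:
X(R, z) = -7 - 6*z (X(R, z) = -6*z - 7 = -7 - 6*z)
S = ⅐ (S = 1/7 = ⅐ ≈ 0.14286)
W(Z) = -6
(X(218, 91) - 45189)/W(((51 + 15) - 88)*(111 + S)) = ((-7 - 6*91) - 45189)/(-6) = ((-7 - 546) - 45189)*(-⅙) = (-553 - 45189)*(-⅙) = -45742*(-⅙) = 22871/3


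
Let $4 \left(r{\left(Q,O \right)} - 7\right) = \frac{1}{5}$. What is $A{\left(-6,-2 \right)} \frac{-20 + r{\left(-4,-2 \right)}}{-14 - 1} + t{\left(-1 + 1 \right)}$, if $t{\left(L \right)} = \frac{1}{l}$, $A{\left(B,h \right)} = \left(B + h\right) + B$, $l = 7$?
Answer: $- \frac{12541}{1050} \approx -11.944$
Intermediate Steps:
$r{\left(Q,O \right)} = \frac{141}{20}$ ($r{\left(Q,O \right)} = 7 + \frac{1}{4 \cdot 5} = 7 + \frac{1}{4} \cdot \frac{1}{5} = 7 + \frac{1}{20} = \frac{141}{20}$)
$A{\left(B,h \right)} = h + 2 B$
$t{\left(L \right)} = \frac{1}{7}$
$A{\left(-6,-2 \right)} \frac{-20 + r{\left(-4,-2 \right)}}{-14 - 1} + t{\left(-1 + 1 \right)} = \left(-2 + 2 \left(-6\right)\right) \frac{-20 + \frac{141}{20}}{-14 - 1} + \frac{1}{7} = \left(-2 - 12\right) \left(- \frac{259}{20 \left(-15\right)}\right) + \frac{1}{7} = - 14 \left(\left(- \frac{259}{20}\right) \left(- \frac{1}{15}\right)\right) + \frac{1}{7} = \left(-14\right) \frac{259}{300} + \frac{1}{7} = - \frac{1813}{150} + \frac{1}{7} = - \frac{12541}{1050}$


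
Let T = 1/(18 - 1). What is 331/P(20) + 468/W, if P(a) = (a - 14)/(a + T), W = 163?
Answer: 18445709/16626 ≈ 1109.4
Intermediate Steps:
T = 1/17 ≈ 0.058824
P(a) = (-14 + a)/(1/17 + a) (P(a) = (a - 14)/(a + 1/17) = (-14 + a)/(1/17 + a))
331/P(20) + 468/W = 331/((17*(-14 + 20)/(1 + 17*20))) + 468/163 = 331/((17*6/(1 + 340))) + 468*(1/163) = 331/((17*6/341)) + 468/163 = 331/((17*(1/341)*6)) + 468/163 = 331/(102/341) + 468/163 = 331*(341/102) + 468/163 = 112871/102 + 468/163 = 18445709/16626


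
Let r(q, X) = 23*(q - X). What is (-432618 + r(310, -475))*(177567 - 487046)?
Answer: 128298542677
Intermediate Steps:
r(q, X) = -23*X + 23*q
(-432618 + r(310, -475))*(177567 - 487046) = (-432618 + (-23*(-475) + 23*310))*(177567 - 487046) = (-432618 + (10925 + 7130))*(-309479) = (-432618 + 18055)*(-309479) = -414563*(-309479) = 128298542677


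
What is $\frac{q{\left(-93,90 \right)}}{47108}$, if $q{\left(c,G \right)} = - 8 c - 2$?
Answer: $\frac{371}{23554} \approx 0.015751$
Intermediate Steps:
$q{\left(c,G \right)} = -2 - 8 c$ ($q{\left(c,G \right)} = - 8 c - 2 = -2 - 8 c$)
$\frac{q{\left(-93,90 \right)}}{47108} = \frac{-2 - -744}{47108} = \left(-2 + 744\right) \frac{1}{47108} = 742 \cdot \frac{1}{47108} = \frac{371}{23554}$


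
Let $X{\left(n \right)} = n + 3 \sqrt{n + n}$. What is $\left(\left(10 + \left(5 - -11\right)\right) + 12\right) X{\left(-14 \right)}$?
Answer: $-532 + 228 i \sqrt{7} \approx -532.0 + 603.23 i$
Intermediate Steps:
$X{\left(n \right)} = n + 3 \sqrt{2} \sqrt{n}$ ($X{\left(n \right)} = n + 3 \sqrt{2 n} = n + 3 \sqrt{2} \sqrt{n}$)
$\left(\left(10 + \left(5 - -11\right)\right) + 12\right) X{\left(-14 \right)} = \left(\left(10 + \left(5 - -11\right)\right) + 12\right) \left(-14 + 3 \sqrt{2} \sqrt{-14}\right) = \left(\left(10 + \left(5 + 11\right)\right) + 12\right) \left(-14 + 3 \sqrt{2} i \sqrt{14}\right) = \left(\left(10 + 16\right) + 12\right) \left(-14 + 6 i \sqrt{7}\right) = \left(26 + 12\right) \left(-14 + 6 i \sqrt{7}\right) = 38 \left(-14 + 6 i \sqrt{7}\right) = -532 + 228 i \sqrt{7}$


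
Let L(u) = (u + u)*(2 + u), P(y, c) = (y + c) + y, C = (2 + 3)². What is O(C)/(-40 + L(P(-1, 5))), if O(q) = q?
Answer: -5/2 ≈ -2.5000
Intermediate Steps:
C = 25 (C = 5² = 25)
P(y, c) = c + 2*y (P(y, c) = (c + y) + y = c + 2*y)
L(u) = 2*u*(2 + u) (L(u) = (2*u)*(2 + u) = 2*u*(2 + u))
O(C)/(-40 + L(P(-1, 5))) = 25/(-40 + 2*(5 + 2*(-1))*(2 + (5 + 2*(-1)))) = 25/(-40 + 2*(5 - 2)*(2 + (5 - 2))) = 25/(-40 + 2*3*(2 + 3)) = 25/(-40 + 2*3*5) = 25/(-40 + 30) = 25/(-10) = -⅒*25 = -5/2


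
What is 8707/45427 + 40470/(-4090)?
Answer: -180281906/18579643 ≈ -9.7032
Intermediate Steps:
8707/45427 + 40470/(-4090) = 8707*(1/45427) + 40470*(-1/4090) = 8707/45427 - 4047/409 = -180281906/18579643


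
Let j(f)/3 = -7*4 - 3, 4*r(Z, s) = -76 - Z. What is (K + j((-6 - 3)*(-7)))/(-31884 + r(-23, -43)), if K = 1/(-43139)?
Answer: 16047712/5504061871 ≈ 0.0029156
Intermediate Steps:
r(Z, s) = -19 - Z/4 (r(Z, s) = (-76 - Z)/4 = -19 - Z/4)
j(f) = -93 (j(f) = 3*(-7*4 - 3) = 3*(-28 - 3) = 3*(-31) = -93)
K = -1/43139 ≈ -2.3181e-5
(K + j((-6 - 3)*(-7)))/(-31884 + r(-23, -43)) = (-1/43139 - 93)/(-31884 + (-19 - 1/4*(-23))) = -4011928/(43139*(-31884 + (-19 + 23/4))) = -4011928/(43139*(-31884 - 53/4)) = -4011928/(43139*(-127589/4)) = -4011928/43139*(-4/127589) = 16047712/5504061871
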